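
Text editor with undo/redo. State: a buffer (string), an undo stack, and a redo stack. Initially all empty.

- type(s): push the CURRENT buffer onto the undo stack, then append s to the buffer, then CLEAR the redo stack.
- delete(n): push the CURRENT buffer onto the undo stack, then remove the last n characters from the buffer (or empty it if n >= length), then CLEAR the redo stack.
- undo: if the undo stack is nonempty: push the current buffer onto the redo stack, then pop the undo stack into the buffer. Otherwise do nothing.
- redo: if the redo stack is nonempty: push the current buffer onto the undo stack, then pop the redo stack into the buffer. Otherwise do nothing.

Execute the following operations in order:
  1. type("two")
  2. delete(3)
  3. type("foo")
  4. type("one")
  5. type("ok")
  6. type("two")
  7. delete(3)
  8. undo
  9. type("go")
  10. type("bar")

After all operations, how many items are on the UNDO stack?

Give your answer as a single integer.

Answer: 8

Derivation:
After op 1 (type): buf='two' undo_depth=1 redo_depth=0
After op 2 (delete): buf='(empty)' undo_depth=2 redo_depth=0
After op 3 (type): buf='foo' undo_depth=3 redo_depth=0
After op 4 (type): buf='fooone' undo_depth=4 redo_depth=0
After op 5 (type): buf='foooneok' undo_depth=5 redo_depth=0
After op 6 (type): buf='foooneoktwo' undo_depth=6 redo_depth=0
After op 7 (delete): buf='foooneok' undo_depth=7 redo_depth=0
After op 8 (undo): buf='foooneoktwo' undo_depth=6 redo_depth=1
After op 9 (type): buf='foooneoktwogo' undo_depth=7 redo_depth=0
After op 10 (type): buf='foooneoktwogobar' undo_depth=8 redo_depth=0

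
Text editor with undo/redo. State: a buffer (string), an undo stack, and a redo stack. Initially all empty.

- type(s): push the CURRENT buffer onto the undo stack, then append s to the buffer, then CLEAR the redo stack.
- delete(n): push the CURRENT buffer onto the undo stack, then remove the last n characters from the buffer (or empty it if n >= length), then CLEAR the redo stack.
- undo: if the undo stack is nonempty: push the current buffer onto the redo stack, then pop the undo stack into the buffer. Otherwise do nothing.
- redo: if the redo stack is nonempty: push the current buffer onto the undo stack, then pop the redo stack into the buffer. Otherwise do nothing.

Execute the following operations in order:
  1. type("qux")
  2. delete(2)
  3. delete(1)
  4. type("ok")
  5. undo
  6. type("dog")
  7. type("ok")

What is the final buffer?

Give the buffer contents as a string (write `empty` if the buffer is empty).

After op 1 (type): buf='qux' undo_depth=1 redo_depth=0
After op 2 (delete): buf='q' undo_depth=2 redo_depth=0
After op 3 (delete): buf='(empty)' undo_depth=3 redo_depth=0
After op 4 (type): buf='ok' undo_depth=4 redo_depth=0
After op 5 (undo): buf='(empty)' undo_depth=3 redo_depth=1
After op 6 (type): buf='dog' undo_depth=4 redo_depth=0
After op 7 (type): buf='dogok' undo_depth=5 redo_depth=0

Answer: dogok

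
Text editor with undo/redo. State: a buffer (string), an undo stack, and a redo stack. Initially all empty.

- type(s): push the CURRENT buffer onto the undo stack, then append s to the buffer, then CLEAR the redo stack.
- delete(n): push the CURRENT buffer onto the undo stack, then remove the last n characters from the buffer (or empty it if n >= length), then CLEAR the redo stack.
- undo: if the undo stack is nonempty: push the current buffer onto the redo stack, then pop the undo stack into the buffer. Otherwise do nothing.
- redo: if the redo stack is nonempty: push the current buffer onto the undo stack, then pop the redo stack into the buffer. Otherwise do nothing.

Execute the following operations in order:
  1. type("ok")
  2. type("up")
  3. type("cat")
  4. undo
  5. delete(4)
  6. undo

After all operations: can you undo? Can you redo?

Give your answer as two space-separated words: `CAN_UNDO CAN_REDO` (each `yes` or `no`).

After op 1 (type): buf='ok' undo_depth=1 redo_depth=0
After op 2 (type): buf='okup' undo_depth=2 redo_depth=0
After op 3 (type): buf='okupcat' undo_depth=3 redo_depth=0
After op 4 (undo): buf='okup' undo_depth=2 redo_depth=1
After op 5 (delete): buf='(empty)' undo_depth=3 redo_depth=0
After op 6 (undo): buf='okup' undo_depth=2 redo_depth=1

Answer: yes yes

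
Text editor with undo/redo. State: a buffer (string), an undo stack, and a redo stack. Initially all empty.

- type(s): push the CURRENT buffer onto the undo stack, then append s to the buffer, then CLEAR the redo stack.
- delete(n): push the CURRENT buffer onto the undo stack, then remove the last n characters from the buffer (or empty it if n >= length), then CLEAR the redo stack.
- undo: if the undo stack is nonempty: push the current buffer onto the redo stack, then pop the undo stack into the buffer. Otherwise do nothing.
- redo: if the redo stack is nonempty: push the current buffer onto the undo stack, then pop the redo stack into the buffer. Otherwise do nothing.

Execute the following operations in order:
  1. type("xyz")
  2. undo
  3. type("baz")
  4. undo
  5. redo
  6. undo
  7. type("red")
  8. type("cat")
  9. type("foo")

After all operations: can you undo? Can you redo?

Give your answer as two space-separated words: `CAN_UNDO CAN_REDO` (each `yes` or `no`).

After op 1 (type): buf='xyz' undo_depth=1 redo_depth=0
After op 2 (undo): buf='(empty)' undo_depth=0 redo_depth=1
After op 3 (type): buf='baz' undo_depth=1 redo_depth=0
After op 4 (undo): buf='(empty)' undo_depth=0 redo_depth=1
After op 5 (redo): buf='baz' undo_depth=1 redo_depth=0
After op 6 (undo): buf='(empty)' undo_depth=0 redo_depth=1
After op 7 (type): buf='red' undo_depth=1 redo_depth=0
After op 8 (type): buf='redcat' undo_depth=2 redo_depth=0
After op 9 (type): buf='redcatfoo' undo_depth=3 redo_depth=0

Answer: yes no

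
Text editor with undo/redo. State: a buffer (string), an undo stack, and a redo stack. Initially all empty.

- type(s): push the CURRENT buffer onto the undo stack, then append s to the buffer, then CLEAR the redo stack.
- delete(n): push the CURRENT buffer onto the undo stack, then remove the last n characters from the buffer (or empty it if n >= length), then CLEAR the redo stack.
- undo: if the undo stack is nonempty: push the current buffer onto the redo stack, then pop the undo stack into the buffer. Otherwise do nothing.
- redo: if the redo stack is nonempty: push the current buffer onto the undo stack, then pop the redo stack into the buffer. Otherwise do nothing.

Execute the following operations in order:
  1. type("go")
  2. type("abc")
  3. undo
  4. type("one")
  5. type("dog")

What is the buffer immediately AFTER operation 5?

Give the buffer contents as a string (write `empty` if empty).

Answer: goonedog

Derivation:
After op 1 (type): buf='go' undo_depth=1 redo_depth=0
After op 2 (type): buf='goabc' undo_depth=2 redo_depth=0
After op 3 (undo): buf='go' undo_depth=1 redo_depth=1
After op 4 (type): buf='goone' undo_depth=2 redo_depth=0
After op 5 (type): buf='goonedog' undo_depth=3 redo_depth=0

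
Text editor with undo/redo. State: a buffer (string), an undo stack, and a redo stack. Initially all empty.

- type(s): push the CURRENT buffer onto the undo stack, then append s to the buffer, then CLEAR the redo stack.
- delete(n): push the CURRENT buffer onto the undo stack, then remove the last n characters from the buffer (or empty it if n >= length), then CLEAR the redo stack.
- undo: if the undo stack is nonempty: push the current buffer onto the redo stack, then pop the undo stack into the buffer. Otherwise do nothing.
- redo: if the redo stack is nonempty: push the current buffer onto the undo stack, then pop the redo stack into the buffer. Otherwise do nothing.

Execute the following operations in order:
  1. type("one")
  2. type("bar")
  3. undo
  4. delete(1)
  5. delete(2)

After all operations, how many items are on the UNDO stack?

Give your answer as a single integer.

Answer: 3

Derivation:
After op 1 (type): buf='one' undo_depth=1 redo_depth=0
After op 2 (type): buf='onebar' undo_depth=2 redo_depth=0
After op 3 (undo): buf='one' undo_depth=1 redo_depth=1
After op 4 (delete): buf='on' undo_depth=2 redo_depth=0
After op 5 (delete): buf='(empty)' undo_depth=3 redo_depth=0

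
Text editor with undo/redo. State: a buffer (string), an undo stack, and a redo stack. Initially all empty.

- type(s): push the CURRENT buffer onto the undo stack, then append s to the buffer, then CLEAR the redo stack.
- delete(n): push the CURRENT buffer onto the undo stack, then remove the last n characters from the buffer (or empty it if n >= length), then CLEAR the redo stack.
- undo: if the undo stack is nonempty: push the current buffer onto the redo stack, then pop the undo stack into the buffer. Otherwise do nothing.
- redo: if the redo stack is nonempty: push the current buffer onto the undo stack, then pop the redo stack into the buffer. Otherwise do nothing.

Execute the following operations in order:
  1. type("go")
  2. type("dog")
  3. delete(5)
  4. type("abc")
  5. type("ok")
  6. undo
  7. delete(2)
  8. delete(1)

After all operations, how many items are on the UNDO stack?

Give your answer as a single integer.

After op 1 (type): buf='go' undo_depth=1 redo_depth=0
After op 2 (type): buf='godog' undo_depth=2 redo_depth=0
After op 3 (delete): buf='(empty)' undo_depth=3 redo_depth=0
After op 4 (type): buf='abc' undo_depth=4 redo_depth=0
After op 5 (type): buf='abcok' undo_depth=5 redo_depth=0
After op 6 (undo): buf='abc' undo_depth=4 redo_depth=1
After op 7 (delete): buf='a' undo_depth=5 redo_depth=0
After op 8 (delete): buf='(empty)' undo_depth=6 redo_depth=0

Answer: 6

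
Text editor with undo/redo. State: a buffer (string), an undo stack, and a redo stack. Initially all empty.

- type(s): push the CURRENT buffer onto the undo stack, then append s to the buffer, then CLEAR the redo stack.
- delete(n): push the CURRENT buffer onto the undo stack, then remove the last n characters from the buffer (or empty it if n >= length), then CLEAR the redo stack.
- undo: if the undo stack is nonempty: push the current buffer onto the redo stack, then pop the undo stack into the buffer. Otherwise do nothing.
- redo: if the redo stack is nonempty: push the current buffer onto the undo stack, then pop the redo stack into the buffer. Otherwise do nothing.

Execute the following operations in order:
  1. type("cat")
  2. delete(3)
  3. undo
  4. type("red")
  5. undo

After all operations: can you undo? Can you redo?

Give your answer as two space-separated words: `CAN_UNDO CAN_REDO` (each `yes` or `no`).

After op 1 (type): buf='cat' undo_depth=1 redo_depth=0
After op 2 (delete): buf='(empty)' undo_depth=2 redo_depth=0
After op 3 (undo): buf='cat' undo_depth=1 redo_depth=1
After op 4 (type): buf='catred' undo_depth=2 redo_depth=0
After op 5 (undo): buf='cat' undo_depth=1 redo_depth=1

Answer: yes yes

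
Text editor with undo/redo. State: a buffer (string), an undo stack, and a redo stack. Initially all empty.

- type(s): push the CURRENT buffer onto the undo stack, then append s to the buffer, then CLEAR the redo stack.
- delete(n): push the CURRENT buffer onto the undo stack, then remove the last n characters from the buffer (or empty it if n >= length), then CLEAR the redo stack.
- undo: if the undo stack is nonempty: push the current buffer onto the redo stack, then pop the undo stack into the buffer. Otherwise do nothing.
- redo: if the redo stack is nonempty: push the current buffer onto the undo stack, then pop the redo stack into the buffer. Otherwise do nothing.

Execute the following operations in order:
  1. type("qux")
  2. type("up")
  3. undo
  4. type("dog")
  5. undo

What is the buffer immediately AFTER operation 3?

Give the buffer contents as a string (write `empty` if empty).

After op 1 (type): buf='qux' undo_depth=1 redo_depth=0
After op 2 (type): buf='quxup' undo_depth=2 redo_depth=0
After op 3 (undo): buf='qux' undo_depth=1 redo_depth=1

Answer: qux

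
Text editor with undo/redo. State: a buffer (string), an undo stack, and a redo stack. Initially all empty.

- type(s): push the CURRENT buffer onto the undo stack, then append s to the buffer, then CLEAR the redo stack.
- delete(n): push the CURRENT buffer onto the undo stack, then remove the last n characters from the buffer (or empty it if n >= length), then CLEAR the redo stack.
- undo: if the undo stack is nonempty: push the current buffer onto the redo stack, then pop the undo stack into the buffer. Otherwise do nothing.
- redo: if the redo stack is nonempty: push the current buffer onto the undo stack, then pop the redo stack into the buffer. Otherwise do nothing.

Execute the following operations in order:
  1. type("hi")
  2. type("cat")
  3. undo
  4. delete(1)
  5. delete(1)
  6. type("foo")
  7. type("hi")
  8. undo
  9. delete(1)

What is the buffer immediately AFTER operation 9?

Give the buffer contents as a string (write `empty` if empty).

Answer: fo

Derivation:
After op 1 (type): buf='hi' undo_depth=1 redo_depth=0
After op 2 (type): buf='hicat' undo_depth=2 redo_depth=0
After op 3 (undo): buf='hi' undo_depth=1 redo_depth=1
After op 4 (delete): buf='h' undo_depth=2 redo_depth=0
After op 5 (delete): buf='(empty)' undo_depth=3 redo_depth=0
After op 6 (type): buf='foo' undo_depth=4 redo_depth=0
After op 7 (type): buf='foohi' undo_depth=5 redo_depth=0
After op 8 (undo): buf='foo' undo_depth=4 redo_depth=1
After op 9 (delete): buf='fo' undo_depth=5 redo_depth=0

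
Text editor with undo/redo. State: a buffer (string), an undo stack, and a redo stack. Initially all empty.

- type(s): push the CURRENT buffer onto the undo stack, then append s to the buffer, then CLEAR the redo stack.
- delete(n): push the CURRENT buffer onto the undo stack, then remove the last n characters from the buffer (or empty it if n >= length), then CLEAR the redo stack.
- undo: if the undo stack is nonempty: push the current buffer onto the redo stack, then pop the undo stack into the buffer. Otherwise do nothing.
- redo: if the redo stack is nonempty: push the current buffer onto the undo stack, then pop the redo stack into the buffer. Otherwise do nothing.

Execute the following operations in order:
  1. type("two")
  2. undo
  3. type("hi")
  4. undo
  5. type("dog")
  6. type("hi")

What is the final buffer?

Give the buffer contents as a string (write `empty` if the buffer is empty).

After op 1 (type): buf='two' undo_depth=1 redo_depth=0
After op 2 (undo): buf='(empty)' undo_depth=0 redo_depth=1
After op 3 (type): buf='hi' undo_depth=1 redo_depth=0
After op 4 (undo): buf='(empty)' undo_depth=0 redo_depth=1
After op 5 (type): buf='dog' undo_depth=1 redo_depth=0
After op 6 (type): buf='doghi' undo_depth=2 redo_depth=0

Answer: doghi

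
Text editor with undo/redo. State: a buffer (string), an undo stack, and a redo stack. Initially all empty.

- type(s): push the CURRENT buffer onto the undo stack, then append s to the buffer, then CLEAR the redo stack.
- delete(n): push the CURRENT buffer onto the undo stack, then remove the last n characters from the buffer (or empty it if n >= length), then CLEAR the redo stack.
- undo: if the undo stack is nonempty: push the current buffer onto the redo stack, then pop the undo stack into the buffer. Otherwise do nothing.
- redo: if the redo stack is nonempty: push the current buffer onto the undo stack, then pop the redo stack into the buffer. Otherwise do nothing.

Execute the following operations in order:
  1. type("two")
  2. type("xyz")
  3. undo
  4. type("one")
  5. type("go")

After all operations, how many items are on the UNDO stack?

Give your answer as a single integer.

Answer: 3

Derivation:
After op 1 (type): buf='two' undo_depth=1 redo_depth=0
After op 2 (type): buf='twoxyz' undo_depth=2 redo_depth=0
After op 3 (undo): buf='two' undo_depth=1 redo_depth=1
After op 4 (type): buf='twoone' undo_depth=2 redo_depth=0
After op 5 (type): buf='twoonego' undo_depth=3 redo_depth=0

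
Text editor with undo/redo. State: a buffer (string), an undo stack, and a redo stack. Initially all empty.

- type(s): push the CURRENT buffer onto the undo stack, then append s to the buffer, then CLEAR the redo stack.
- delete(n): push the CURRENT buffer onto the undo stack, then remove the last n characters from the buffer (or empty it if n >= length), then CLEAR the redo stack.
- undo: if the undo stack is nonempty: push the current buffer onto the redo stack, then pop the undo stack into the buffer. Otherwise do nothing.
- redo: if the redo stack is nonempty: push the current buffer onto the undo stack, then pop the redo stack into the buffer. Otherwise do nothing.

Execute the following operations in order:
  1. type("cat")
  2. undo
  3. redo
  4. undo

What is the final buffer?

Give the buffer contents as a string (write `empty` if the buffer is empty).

After op 1 (type): buf='cat' undo_depth=1 redo_depth=0
After op 2 (undo): buf='(empty)' undo_depth=0 redo_depth=1
After op 3 (redo): buf='cat' undo_depth=1 redo_depth=0
After op 4 (undo): buf='(empty)' undo_depth=0 redo_depth=1

Answer: empty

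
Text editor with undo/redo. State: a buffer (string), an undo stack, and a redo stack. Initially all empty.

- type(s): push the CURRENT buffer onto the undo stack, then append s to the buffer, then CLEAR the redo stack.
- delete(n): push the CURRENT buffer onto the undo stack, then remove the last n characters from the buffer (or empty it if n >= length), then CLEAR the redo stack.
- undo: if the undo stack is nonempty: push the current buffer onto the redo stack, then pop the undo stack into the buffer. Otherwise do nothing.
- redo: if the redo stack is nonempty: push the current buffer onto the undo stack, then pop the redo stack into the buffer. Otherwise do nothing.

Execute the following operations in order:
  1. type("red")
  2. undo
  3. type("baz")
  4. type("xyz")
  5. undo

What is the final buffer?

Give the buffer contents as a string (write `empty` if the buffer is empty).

Answer: baz

Derivation:
After op 1 (type): buf='red' undo_depth=1 redo_depth=0
After op 2 (undo): buf='(empty)' undo_depth=0 redo_depth=1
After op 3 (type): buf='baz' undo_depth=1 redo_depth=0
After op 4 (type): buf='bazxyz' undo_depth=2 redo_depth=0
After op 5 (undo): buf='baz' undo_depth=1 redo_depth=1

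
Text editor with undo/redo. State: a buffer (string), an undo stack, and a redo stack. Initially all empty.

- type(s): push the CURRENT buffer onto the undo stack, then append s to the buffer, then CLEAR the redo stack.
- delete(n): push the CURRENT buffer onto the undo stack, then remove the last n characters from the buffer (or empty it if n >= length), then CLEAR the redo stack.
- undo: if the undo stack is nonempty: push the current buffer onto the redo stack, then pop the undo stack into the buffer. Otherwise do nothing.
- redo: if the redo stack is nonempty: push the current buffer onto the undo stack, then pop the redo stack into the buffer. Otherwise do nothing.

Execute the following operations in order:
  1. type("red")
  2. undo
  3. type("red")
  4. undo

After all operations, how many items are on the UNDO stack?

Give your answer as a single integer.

After op 1 (type): buf='red' undo_depth=1 redo_depth=0
After op 2 (undo): buf='(empty)' undo_depth=0 redo_depth=1
After op 3 (type): buf='red' undo_depth=1 redo_depth=0
After op 4 (undo): buf='(empty)' undo_depth=0 redo_depth=1

Answer: 0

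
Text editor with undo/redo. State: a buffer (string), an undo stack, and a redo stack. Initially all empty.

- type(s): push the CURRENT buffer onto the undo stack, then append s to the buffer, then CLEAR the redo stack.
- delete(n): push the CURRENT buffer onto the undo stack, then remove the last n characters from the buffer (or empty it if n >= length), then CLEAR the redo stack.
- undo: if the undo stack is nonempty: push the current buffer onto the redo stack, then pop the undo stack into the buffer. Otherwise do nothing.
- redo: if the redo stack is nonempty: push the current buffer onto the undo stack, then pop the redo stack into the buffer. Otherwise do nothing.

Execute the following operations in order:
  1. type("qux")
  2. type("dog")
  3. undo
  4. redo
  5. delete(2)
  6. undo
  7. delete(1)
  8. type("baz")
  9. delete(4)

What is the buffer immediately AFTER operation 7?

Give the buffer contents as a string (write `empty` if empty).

After op 1 (type): buf='qux' undo_depth=1 redo_depth=0
After op 2 (type): buf='quxdog' undo_depth=2 redo_depth=0
After op 3 (undo): buf='qux' undo_depth=1 redo_depth=1
After op 4 (redo): buf='quxdog' undo_depth=2 redo_depth=0
After op 5 (delete): buf='quxd' undo_depth=3 redo_depth=0
After op 6 (undo): buf='quxdog' undo_depth=2 redo_depth=1
After op 7 (delete): buf='quxdo' undo_depth=3 redo_depth=0

Answer: quxdo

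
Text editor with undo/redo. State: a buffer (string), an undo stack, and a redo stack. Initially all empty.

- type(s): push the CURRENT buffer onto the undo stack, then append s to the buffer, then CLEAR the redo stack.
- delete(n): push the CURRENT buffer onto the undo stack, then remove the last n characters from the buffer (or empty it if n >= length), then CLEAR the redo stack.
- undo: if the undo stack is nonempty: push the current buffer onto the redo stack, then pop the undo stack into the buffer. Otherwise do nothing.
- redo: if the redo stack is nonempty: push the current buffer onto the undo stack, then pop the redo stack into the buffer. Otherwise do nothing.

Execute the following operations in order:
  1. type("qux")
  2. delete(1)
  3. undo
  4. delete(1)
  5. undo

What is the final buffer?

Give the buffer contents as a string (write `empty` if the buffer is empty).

After op 1 (type): buf='qux' undo_depth=1 redo_depth=0
After op 2 (delete): buf='qu' undo_depth=2 redo_depth=0
After op 3 (undo): buf='qux' undo_depth=1 redo_depth=1
After op 4 (delete): buf='qu' undo_depth=2 redo_depth=0
After op 5 (undo): buf='qux' undo_depth=1 redo_depth=1

Answer: qux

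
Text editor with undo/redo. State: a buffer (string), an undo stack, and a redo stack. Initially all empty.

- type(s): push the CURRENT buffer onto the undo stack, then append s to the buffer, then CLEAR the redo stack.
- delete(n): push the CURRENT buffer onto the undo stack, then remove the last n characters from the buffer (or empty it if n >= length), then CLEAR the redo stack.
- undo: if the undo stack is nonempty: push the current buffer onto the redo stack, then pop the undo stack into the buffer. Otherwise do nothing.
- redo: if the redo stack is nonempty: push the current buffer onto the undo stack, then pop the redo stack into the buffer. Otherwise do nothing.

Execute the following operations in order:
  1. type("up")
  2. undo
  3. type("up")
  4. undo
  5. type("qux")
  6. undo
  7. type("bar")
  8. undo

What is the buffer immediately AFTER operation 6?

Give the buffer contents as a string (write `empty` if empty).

After op 1 (type): buf='up' undo_depth=1 redo_depth=0
After op 2 (undo): buf='(empty)' undo_depth=0 redo_depth=1
After op 3 (type): buf='up' undo_depth=1 redo_depth=0
After op 4 (undo): buf='(empty)' undo_depth=0 redo_depth=1
After op 5 (type): buf='qux' undo_depth=1 redo_depth=0
After op 6 (undo): buf='(empty)' undo_depth=0 redo_depth=1

Answer: empty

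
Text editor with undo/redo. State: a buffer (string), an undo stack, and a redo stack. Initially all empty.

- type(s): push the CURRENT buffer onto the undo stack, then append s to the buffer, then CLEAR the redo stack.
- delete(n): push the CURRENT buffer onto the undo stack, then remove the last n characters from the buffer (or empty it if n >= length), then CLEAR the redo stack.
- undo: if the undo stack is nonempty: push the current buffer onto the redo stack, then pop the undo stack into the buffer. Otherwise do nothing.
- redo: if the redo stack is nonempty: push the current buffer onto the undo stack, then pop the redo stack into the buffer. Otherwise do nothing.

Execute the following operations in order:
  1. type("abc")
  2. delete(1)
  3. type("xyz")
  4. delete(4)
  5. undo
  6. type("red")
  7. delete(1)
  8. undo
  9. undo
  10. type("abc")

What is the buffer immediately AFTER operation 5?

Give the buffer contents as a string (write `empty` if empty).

Answer: abxyz

Derivation:
After op 1 (type): buf='abc' undo_depth=1 redo_depth=0
After op 2 (delete): buf='ab' undo_depth=2 redo_depth=0
After op 3 (type): buf='abxyz' undo_depth=3 redo_depth=0
After op 4 (delete): buf='a' undo_depth=4 redo_depth=0
After op 5 (undo): buf='abxyz' undo_depth=3 redo_depth=1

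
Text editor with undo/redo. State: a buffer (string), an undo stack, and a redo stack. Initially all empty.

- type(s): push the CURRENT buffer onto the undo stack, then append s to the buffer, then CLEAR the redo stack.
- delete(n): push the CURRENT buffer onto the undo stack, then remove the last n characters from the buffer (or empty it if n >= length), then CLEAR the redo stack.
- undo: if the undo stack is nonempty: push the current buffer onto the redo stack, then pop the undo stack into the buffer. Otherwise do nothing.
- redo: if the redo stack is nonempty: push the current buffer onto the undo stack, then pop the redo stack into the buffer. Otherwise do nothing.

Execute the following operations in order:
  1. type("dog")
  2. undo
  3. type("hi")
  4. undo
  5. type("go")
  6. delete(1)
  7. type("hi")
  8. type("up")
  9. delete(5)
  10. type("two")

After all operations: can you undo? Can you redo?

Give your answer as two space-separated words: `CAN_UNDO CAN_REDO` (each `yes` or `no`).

Answer: yes no

Derivation:
After op 1 (type): buf='dog' undo_depth=1 redo_depth=0
After op 2 (undo): buf='(empty)' undo_depth=0 redo_depth=1
After op 3 (type): buf='hi' undo_depth=1 redo_depth=0
After op 4 (undo): buf='(empty)' undo_depth=0 redo_depth=1
After op 5 (type): buf='go' undo_depth=1 redo_depth=0
After op 6 (delete): buf='g' undo_depth=2 redo_depth=0
After op 7 (type): buf='ghi' undo_depth=3 redo_depth=0
After op 8 (type): buf='ghiup' undo_depth=4 redo_depth=0
After op 9 (delete): buf='(empty)' undo_depth=5 redo_depth=0
After op 10 (type): buf='two' undo_depth=6 redo_depth=0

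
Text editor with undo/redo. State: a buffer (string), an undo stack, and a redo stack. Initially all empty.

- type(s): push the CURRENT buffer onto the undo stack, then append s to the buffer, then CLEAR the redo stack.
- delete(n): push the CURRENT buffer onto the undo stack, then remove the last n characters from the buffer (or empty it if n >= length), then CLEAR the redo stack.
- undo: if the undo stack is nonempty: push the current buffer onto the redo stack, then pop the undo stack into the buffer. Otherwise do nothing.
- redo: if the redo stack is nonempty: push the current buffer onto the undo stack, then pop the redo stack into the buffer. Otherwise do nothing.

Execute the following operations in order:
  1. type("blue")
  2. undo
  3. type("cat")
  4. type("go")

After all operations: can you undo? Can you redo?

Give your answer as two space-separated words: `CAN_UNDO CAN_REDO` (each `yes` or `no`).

Answer: yes no

Derivation:
After op 1 (type): buf='blue' undo_depth=1 redo_depth=0
After op 2 (undo): buf='(empty)' undo_depth=0 redo_depth=1
After op 3 (type): buf='cat' undo_depth=1 redo_depth=0
After op 4 (type): buf='catgo' undo_depth=2 redo_depth=0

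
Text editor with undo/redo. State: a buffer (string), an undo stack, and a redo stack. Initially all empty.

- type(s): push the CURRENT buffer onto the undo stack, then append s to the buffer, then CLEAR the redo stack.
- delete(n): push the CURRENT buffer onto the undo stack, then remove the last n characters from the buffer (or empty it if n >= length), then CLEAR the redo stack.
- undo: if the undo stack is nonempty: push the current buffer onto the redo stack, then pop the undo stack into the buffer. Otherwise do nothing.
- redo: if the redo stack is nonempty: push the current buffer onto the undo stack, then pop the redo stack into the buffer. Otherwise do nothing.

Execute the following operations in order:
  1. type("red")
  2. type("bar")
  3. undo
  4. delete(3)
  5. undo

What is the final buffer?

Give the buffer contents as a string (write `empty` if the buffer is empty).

Answer: red

Derivation:
After op 1 (type): buf='red' undo_depth=1 redo_depth=0
After op 2 (type): buf='redbar' undo_depth=2 redo_depth=0
After op 3 (undo): buf='red' undo_depth=1 redo_depth=1
After op 4 (delete): buf='(empty)' undo_depth=2 redo_depth=0
After op 5 (undo): buf='red' undo_depth=1 redo_depth=1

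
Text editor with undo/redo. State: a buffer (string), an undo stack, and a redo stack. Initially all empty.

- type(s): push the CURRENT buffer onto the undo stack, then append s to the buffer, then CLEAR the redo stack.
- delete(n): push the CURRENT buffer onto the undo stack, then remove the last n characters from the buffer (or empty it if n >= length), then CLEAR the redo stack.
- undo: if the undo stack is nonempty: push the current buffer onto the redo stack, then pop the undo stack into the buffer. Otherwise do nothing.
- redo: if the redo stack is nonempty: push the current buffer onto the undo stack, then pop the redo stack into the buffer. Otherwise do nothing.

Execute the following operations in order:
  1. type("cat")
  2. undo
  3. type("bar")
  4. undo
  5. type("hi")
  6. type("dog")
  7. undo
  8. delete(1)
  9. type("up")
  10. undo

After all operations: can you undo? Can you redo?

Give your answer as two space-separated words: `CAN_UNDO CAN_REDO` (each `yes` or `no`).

After op 1 (type): buf='cat' undo_depth=1 redo_depth=0
After op 2 (undo): buf='(empty)' undo_depth=0 redo_depth=1
After op 3 (type): buf='bar' undo_depth=1 redo_depth=0
After op 4 (undo): buf='(empty)' undo_depth=0 redo_depth=1
After op 5 (type): buf='hi' undo_depth=1 redo_depth=0
After op 6 (type): buf='hidog' undo_depth=2 redo_depth=0
After op 7 (undo): buf='hi' undo_depth=1 redo_depth=1
After op 8 (delete): buf='h' undo_depth=2 redo_depth=0
After op 9 (type): buf='hup' undo_depth=3 redo_depth=0
After op 10 (undo): buf='h' undo_depth=2 redo_depth=1

Answer: yes yes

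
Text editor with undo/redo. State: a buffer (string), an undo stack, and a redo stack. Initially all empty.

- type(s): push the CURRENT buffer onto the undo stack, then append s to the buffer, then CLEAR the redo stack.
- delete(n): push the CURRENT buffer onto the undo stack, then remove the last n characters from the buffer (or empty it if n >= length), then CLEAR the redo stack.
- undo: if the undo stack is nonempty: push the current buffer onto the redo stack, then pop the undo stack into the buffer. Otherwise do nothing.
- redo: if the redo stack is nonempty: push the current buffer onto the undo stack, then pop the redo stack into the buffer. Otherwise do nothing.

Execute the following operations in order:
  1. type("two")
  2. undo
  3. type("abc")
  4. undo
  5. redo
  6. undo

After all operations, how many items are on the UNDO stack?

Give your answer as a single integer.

Answer: 0

Derivation:
After op 1 (type): buf='two' undo_depth=1 redo_depth=0
After op 2 (undo): buf='(empty)' undo_depth=0 redo_depth=1
After op 3 (type): buf='abc' undo_depth=1 redo_depth=0
After op 4 (undo): buf='(empty)' undo_depth=0 redo_depth=1
After op 5 (redo): buf='abc' undo_depth=1 redo_depth=0
After op 6 (undo): buf='(empty)' undo_depth=0 redo_depth=1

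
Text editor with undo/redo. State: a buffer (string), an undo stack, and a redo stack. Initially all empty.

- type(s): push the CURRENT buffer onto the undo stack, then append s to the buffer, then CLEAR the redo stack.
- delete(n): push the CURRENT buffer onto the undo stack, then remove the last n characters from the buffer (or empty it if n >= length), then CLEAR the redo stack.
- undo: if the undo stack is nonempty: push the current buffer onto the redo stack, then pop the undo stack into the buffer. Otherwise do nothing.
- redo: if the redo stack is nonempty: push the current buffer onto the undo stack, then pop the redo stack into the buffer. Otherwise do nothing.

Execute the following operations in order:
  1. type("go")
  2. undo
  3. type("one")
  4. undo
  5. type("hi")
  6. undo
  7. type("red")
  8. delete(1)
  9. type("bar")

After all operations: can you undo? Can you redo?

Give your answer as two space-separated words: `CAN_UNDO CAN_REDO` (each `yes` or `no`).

Answer: yes no

Derivation:
After op 1 (type): buf='go' undo_depth=1 redo_depth=0
After op 2 (undo): buf='(empty)' undo_depth=0 redo_depth=1
After op 3 (type): buf='one' undo_depth=1 redo_depth=0
After op 4 (undo): buf='(empty)' undo_depth=0 redo_depth=1
After op 5 (type): buf='hi' undo_depth=1 redo_depth=0
After op 6 (undo): buf='(empty)' undo_depth=0 redo_depth=1
After op 7 (type): buf='red' undo_depth=1 redo_depth=0
After op 8 (delete): buf='re' undo_depth=2 redo_depth=0
After op 9 (type): buf='rebar' undo_depth=3 redo_depth=0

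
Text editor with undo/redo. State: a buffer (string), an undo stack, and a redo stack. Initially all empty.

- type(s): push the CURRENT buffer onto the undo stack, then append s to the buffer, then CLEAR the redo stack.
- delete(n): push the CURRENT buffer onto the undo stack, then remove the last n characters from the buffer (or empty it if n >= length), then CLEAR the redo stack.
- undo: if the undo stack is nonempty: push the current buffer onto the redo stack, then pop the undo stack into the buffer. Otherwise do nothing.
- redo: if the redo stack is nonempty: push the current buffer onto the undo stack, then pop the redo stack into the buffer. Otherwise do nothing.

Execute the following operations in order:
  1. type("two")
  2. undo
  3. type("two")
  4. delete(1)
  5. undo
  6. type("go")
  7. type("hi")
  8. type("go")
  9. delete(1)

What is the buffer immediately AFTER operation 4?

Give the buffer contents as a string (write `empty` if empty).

After op 1 (type): buf='two' undo_depth=1 redo_depth=0
After op 2 (undo): buf='(empty)' undo_depth=0 redo_depth=1
After op 3 (type): buf='two' undo_depth=1 redo_depth=0
After op 4 (delete): buf='tw' undo_depth=2 redo_depth=0

Answer: tw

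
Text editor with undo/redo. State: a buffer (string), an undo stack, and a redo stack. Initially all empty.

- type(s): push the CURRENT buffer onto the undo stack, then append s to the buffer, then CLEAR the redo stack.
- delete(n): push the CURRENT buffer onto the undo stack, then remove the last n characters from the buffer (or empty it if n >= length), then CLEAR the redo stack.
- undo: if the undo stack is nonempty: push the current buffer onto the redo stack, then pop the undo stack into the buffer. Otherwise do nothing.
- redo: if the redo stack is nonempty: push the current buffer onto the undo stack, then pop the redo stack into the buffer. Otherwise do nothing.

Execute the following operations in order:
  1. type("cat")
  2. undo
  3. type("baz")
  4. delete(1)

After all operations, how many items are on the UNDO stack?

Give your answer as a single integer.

After op 1 (type): buf='cat' undo_depth=1 redo_depth=0
After op 2 (undo): buf='(empty)' undo_depth=0 redo_depth=1
After op 3 (type): buf='baz' undo_depth=1 redo_depth=0
After op 4 (delete): buf='ba' undo_depth=2 redo_depth=0

Answer: 2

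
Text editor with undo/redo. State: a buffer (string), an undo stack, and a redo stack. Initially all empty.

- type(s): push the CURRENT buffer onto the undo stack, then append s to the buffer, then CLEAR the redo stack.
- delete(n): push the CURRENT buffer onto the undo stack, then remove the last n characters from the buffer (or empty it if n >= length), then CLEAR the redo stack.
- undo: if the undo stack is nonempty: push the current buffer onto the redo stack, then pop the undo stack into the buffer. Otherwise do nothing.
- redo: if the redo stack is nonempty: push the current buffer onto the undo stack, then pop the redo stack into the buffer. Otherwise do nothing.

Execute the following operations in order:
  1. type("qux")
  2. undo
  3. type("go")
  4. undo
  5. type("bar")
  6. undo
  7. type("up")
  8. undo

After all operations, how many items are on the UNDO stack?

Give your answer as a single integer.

Answer: 0

Derivation:
After op 1 (type): buf='qux' undo_depth=1 redo_depth=0
After op 2 (undo): buf='(empty)' undo_depth=0 redo_depth=1
After op 3 (type): buf='go' undo_depth=1 redo_depth=0
After op 4 (undo): buf='(empty)' undo_depth=0 redo_depth=1
After op 5 (type): buf='bar' undo_depth=1 redo_depth=0
After op 6 (undo): buf='(empty)' undo_depth=0 redo_depth=1
After op 7 (type): buf='up' undo_depth=1 redo_depth=0
After op 8 (undo): buf='(empty)' undo_depth=0 redo_depth=1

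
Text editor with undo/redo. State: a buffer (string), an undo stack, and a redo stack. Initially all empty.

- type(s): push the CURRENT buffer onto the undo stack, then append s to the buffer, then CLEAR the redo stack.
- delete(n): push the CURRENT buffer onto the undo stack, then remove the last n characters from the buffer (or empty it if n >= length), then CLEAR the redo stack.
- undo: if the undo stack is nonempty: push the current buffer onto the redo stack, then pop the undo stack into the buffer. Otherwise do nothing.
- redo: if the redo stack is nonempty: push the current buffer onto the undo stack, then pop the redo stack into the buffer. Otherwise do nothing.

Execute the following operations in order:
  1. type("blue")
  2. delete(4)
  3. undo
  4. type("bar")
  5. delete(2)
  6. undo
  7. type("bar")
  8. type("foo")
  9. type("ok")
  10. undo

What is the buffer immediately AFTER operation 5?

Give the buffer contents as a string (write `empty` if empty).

After op 1 (type): buf='blue' undo_depth=1 redo_depth=0
After op 2 (delete): buf='(empty)' undo_depth=2 redo_depth=0
After op 3 (undo): buf='blue' undo_depth=1 redo_depth=1
After op 4 (type): buf='bluebar' undo_depth=2 redo_depth=0
After op 5 (delete): buf='blueb' undo_depth=3 redo_depth=0

Answer: blueb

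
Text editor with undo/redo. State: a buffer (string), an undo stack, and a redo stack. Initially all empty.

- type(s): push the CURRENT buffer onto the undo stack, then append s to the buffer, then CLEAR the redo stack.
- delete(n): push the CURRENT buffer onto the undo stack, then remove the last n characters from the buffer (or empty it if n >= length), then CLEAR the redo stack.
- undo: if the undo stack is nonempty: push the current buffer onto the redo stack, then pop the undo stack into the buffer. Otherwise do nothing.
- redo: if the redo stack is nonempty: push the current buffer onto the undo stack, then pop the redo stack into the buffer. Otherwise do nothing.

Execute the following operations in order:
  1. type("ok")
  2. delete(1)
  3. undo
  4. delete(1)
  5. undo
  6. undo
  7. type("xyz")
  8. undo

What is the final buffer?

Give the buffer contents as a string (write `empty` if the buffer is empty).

Answer: empty

Derivation:
After op 1 (type): buf='ok' undo_depth=1 redo_depth=0
After op 2 (delete): buf='o' undo_depth=2 redo_depth=0
After op 3 (undo): buf='ok' undo_depth=1 redo_depth=1
After op 4 (delete): buf='o' undo_depth=2 redo_depth=0
After op 5 (undo): buf='ok' undo_depth=1 redo_depth=1
After op 6 (undo): buf='(empty)' undo_depth=0 redo_depth=2
After op 7 (type): buf='xyz' undo_depth=1 redo_depth=0
After op 8 (undo): buf='(empty)' undo_depth=0 redo_depth=1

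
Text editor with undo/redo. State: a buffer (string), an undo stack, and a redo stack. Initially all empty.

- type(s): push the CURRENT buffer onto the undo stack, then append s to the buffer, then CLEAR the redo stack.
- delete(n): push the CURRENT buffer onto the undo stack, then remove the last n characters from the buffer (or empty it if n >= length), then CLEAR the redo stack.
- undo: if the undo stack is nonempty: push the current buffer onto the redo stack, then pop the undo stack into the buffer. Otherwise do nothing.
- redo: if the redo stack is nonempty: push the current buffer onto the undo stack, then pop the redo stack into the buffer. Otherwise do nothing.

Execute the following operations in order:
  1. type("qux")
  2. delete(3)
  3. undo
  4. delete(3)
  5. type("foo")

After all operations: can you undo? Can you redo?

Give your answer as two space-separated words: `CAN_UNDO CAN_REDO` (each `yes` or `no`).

Answer: yes no

Derivation:
After op 1 (type): buf='qux' undo_depth=1 redo_depth=0
After op 2 (delete): buf='(empty)' undo_depth=2 redo_depth=0
After op 3 (undo): buf='qux' undo_depth=1 redo_depth=1
After op 4 (delete): buf='(empty)' undo_depth=2 redo_depth=0
After op 5 (type): buf='foo' undo_depth=3 redo_depth=0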